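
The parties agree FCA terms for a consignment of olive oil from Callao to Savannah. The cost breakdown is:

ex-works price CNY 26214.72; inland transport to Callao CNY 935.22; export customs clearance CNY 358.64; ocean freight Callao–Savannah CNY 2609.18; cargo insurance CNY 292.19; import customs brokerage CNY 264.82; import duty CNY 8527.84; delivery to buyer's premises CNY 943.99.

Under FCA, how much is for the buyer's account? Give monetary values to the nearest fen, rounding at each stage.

Buyer's account: CNY 12638.02

FCA: the seller delivers export-cleared goods to the carrier; the buyer bears costs from that point.
Seller's account: goods 26214.72 + inland to port 935.22 + export clearance 358.64 = 27508.58
Buyer's account: freight 2609.18 + insurance 292.19 + brokerage 264.82 + duty 8527.84 + delivery 943.99 = 12638.02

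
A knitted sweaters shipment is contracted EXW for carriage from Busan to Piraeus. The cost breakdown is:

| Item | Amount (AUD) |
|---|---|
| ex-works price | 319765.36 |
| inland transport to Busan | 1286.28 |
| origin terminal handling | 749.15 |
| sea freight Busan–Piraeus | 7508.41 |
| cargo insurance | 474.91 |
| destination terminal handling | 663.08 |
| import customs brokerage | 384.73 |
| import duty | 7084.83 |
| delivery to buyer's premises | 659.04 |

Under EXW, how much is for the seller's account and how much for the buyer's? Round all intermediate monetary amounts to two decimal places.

EXW: the seller makes goods available at their premises; the buyer bears all onward costs.
Seller's account: goods 319765.36 = 319765.36
Buyer's account: inland to port 1286.28 + origin terminal 749.15 + freight 7508.41 + insurance 474.91 + destination terminal 663.08 + brokerage 384.73 + duty 7084.83 + delivery 659.04 = 18810.43

Seller: AUD 319765.36; buyer: AUD 18810.43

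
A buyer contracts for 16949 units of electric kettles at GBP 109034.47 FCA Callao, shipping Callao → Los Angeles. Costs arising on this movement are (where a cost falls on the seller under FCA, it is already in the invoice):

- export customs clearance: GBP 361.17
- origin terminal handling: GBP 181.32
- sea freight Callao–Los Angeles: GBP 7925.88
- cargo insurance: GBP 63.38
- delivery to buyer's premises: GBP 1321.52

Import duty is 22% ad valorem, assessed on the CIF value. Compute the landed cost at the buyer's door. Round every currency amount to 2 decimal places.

FCA: the seller delivers export-cleared goods to the carrier; the buyer bears costs from that point.
Already in the invoice (seller's account under FCA): export clearance — exclude.
CIF value = FCA price + origin terminal + freight + insurance = 109034.47 + 181.32 + 7925.88 + 63.38 = 117205.05
Import duty = 117205.05 × 22% = 25785.11
Buyer bears: origin terminal 181.32 + freight 7925.88 + insurance 63.38 + delivery 1321.52 + duty 25785.11 = 35277.21
Landed cost = invoice 109034.47 + 35277.21 = 144311.68

Total landed cost: GBP 144311.68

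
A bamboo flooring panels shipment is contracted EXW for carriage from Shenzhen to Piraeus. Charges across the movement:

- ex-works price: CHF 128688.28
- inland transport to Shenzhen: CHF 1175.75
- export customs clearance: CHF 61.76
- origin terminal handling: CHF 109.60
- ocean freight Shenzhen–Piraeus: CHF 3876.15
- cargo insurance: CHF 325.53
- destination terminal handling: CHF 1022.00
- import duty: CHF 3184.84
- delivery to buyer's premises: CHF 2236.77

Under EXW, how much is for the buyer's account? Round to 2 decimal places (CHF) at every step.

EXW: the seller makes goods available at their premises; the buyer bears all onward costs.
Seller's account: goods 128688.28 = 128688.28
Buyer's account: inland to port 1175.75 + export clearance 61.76 + origin terminal 109.60 + freight 3876.15 + insurance 325.53 + destination terminal 1022.00 + duty 3184.84 + delivery 2236.77 = 11992.40

Buyer's account: CHF 11992.40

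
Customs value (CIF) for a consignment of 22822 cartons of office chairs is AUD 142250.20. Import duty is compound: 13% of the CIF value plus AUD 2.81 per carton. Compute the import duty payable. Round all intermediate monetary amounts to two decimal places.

Ad valorem component: 142250.20 × 13% = 18492.53
Specific component: 22822 × 2.81 = 64129.82
Import duty = 18492.53 + 64129.82 = 82622.35

Import duty: AUD 82622.35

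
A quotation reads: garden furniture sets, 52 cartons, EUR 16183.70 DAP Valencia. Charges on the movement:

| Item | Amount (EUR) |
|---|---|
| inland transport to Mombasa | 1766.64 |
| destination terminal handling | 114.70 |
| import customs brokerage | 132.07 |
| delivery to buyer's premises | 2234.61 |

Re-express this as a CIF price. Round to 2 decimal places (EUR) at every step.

Not relevant to the conversion: inland to port — on the seller under both DAP and CIF; already in the DAP price and stays in the CIF price. brokerage — on the buyer under both terms; not part of either seller's price.
From DAP to CIF, the seller no longer bears: destination terminal, delivery.
CIF price = 16183.70 − 114.70 − 2234.61 = 13834.39

CIF price: EUR 13834.39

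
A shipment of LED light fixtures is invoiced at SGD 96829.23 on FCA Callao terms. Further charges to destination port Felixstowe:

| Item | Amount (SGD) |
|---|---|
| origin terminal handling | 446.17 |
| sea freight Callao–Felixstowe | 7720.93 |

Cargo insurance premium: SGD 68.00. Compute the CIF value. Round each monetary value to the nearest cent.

CIF value: SGD 105064.33

CIF = FCA price + pre-shipment costs + freight + insurance
CIF = 96829.23 + 446.17 + 7720.93 + 68.00 = 105064.33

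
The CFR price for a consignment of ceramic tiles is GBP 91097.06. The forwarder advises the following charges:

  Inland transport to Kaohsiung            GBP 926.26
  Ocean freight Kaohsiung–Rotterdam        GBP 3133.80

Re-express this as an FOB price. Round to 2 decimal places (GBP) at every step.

Not relevant to the conversion: inland to port — on the seller under both CFR and FOB; already in the CFR price and stays in the FOB price.
From CFR to FOB, the seller no longer bears: freight.
FOB price = 91097.06 − 3133.80 = 87963.26

FOB price: GBP 87963.26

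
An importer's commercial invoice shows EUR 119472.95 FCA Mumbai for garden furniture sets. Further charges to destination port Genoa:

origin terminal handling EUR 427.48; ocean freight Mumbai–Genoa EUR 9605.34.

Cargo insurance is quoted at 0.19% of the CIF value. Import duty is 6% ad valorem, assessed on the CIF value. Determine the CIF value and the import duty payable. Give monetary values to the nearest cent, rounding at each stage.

CIF value: EUR 129752.30; import duty: EUR 7785.14

Let C be the CIF value. C = FCA price + pre-shipment costs + freight + 0.19% × C
C − 0.19% × C = 119472.95 + 427.48 + 9605.34
0.9981 × C = 129505.77
C = 129505.77 / 0.9981 = 129752.30
Insurance premium = 0.19% × 129752.30 = 246.53
Import duty = 129752.30 × 6% = 7785.14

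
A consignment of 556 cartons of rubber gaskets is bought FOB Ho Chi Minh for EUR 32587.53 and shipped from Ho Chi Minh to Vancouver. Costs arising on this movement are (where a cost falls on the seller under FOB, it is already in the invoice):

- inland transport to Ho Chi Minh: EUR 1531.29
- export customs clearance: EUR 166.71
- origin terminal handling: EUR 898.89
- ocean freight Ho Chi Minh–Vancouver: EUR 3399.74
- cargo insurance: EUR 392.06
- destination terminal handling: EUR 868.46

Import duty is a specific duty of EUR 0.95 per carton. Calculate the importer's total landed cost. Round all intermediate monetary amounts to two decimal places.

FOB: the seller bears costs until goods are on board at the origin port; the buyer bears freight, insurance and all costs thereafter.
Already in the invoice (seller's account under FOB): inland to port, export clearance, origin terminal — exclude.
CIF value = FOB price + freight + insurance = 32587.53 + 3399.74 + 392.06 = 36379.33
Import duty = 556 × 0.95 = 528.20
Buyer bears: freight 3399.74 + insurance 392.06 + destination terminal 868.46 + duty 528.20 = 5188.46
Landed cost = invoice 32587.53 + 5188.46 = 37775.99

Total landed cost: EUR 37775.99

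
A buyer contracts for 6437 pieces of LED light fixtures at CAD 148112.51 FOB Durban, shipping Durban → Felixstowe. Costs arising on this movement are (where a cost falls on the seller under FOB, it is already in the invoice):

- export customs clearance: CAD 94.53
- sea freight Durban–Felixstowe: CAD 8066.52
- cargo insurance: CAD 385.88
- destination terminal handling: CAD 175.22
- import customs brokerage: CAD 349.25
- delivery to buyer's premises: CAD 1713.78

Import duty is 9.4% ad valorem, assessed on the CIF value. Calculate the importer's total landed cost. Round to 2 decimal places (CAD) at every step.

FOB: the seller bears costs until goods are on board at the origin port; the buyer bears freight, insurance and all costs thereafter.
Already in the invoice (seller's account under FOB): export clearance — exclude.
CIF value = FOB price + freight + insurance = 148112.51 + 8066.52 + 385.88 = 156564.91
Import duty = 156564.91 × 9.4% = 14717.10
Buyer bears: freight 8066.52 + insurance 385.88 + destination terminal 175.22 + brokerage 349.25 + delivery 1713.78 + duty 14717.10 = 25407.75
Landed cost = invoice 148112.51 + 25407.75 = 173520.26

Total landed cost: CAD 173520.26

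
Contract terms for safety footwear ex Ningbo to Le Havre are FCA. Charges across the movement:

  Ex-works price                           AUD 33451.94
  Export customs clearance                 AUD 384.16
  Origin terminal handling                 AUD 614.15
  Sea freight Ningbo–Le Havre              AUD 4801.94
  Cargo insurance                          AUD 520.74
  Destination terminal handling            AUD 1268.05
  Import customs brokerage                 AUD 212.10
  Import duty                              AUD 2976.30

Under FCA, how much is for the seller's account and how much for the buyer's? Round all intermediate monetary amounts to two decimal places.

FCA: the seller delivers export-cleared goods to the carrier; the buyer bears costs from that point.
Seller's account: goods 33451.94 + export clearance 384.16 = 33836.10
Buyer's account: origin terminal 614.15 + freight 4801.94 + insurance 520.74 + destination terminal 1268.05 + brokerage 212.10 + duty 2976.30 = 10393.28

Seller: AUD 33836.10; buyer: AUD 10393.28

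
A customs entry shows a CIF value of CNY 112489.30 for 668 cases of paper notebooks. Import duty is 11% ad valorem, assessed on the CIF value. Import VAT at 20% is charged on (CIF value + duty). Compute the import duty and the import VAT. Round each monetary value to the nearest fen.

Import duty = 112489.30 × 11% = 12373.82
VAT base = CIF + duty = 112489.30 + 12373.82 = 124863.12
Import VAT = 124863.12 × 20% = 24972.62

Import duty: CNY 12373.82; import VAT: CNY 24972.62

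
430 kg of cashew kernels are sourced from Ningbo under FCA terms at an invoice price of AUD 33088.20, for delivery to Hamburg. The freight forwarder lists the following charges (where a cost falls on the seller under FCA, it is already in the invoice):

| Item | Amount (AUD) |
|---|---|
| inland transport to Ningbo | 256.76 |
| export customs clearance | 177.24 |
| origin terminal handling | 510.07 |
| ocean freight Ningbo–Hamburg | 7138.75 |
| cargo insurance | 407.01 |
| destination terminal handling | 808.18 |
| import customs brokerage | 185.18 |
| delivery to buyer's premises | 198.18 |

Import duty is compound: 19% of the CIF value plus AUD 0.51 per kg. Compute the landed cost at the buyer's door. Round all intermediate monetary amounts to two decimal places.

Total landed cost: AUD 50372.24

FCA: the seller delivers export-cleared goods to the carrier; the buyer bears costs from that point.
Already in the invoice (seller's account under FCA): inland to port, export clearance — exclude.
CIF value = FCA price + origin terminal + freight + insurance = 33088.20 + 510.07 + 7138.75 + 407.01 = 41144.03
Ad valorem component: 41144.03 × 19% = 7817.37
Specific component: 430 × 0.51 = 219.30
Import duty = 7817.37 + 219.30 = 8036.67
Buyer bears: origin terminal 510.07 + freight 7138.75 + insurance 407.01 + destination terminal 808.18 + brokerage 185.18 + delivery 198.18 + duty 8036.67 = 17284.04
Landed cost = invoice 33088.20 + 17284.04 = 50372.24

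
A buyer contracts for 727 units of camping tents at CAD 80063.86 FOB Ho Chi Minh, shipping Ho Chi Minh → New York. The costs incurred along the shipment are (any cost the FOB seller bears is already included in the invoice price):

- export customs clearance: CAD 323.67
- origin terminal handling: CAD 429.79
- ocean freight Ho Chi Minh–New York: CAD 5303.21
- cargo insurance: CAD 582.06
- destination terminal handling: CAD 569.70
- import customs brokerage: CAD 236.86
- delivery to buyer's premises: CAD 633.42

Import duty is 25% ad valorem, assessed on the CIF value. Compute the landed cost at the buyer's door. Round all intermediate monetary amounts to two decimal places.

Total landed cost: CAD 108876.39

FOB: the seller bears costs until goods are on board at the origin port; the buyer bears freight, insurance and all costs thereafter.
Already in the invoice (seller's account under FOB): export clearance, origin terminal — exclude.
CIF value = FOB price + freight + insurance = 80063.86 + 5303.21 + 582.06 = 85949.13
Import duty = 85949.13 × 25% = 21487.28
Buyer bears: freight 5303.21 + insurance 582.06 + destination terminal 569.70 + brokerage 236.86 + delivery 633.42 + duty 21487.28 = 28812.53
Landed cost = invoice 80063.86 + 28812.53 = 108876.39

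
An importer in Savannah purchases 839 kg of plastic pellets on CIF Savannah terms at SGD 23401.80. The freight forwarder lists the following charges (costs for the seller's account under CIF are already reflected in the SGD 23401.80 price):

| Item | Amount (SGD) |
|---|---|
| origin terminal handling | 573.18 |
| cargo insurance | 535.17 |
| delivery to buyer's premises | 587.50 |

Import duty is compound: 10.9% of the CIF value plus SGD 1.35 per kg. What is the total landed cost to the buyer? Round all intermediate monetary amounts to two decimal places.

Total landed cost: SGD 27672.75

CIF: the seller pays costs through ocean freight and marine insurance to the destination port.
Already in the invoice (seller's account under CIF): origin terminal, insurance — exclude.
The CIF price already equals the CIF value: 23401.80
Ad valorem component: 23401.80 × 10.9% = 2550.80
Specific component: 839 × 1.35 = 1132.65
Import duty = 2550.80 + 1132.65 = 3683.45
Buyer bears: delivery 587.50 + duty 3683.45 = 4270.95
Landed cost = invoice 23401.80 + 4270.95 = 27672.75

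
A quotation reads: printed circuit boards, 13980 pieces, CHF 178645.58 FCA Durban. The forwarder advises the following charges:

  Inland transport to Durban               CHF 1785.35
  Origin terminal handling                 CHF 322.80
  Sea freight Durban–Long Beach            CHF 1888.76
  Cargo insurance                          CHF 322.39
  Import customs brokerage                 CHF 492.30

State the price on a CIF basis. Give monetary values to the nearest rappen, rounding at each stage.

Not relevant to the conversion: inland to port — on the seller under both FCA and CIF; already in the FCA price and stays in the CIF price. brokerage — on the buyer under both terms; not part of either seller's price.
From FCA to CIF, the seller additionally bears: origin terminal, freight, insurance.
CIF price = 178645.58 + 322.80 + 1888.76 + 322.39 = 181179.53

CIF price: CHF 181179.53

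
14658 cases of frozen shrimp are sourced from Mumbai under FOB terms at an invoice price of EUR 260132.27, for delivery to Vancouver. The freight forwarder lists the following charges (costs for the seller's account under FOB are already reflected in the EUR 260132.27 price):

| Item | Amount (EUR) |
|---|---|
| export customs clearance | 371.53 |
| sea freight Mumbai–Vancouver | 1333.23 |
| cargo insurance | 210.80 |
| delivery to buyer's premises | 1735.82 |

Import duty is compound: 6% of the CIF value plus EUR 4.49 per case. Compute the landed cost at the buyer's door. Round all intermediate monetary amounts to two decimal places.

Total landed cost: EUR 344927.12

FOB: the seller bears costs until goods are on board at the origin port; the buyer bears freight, insurance and all costs thereafter.
Already in the invoice (seller's account under FOB): export clearance — exclude.
CIF value = FOB price + freight + insurance = 260132.27 + 1333.23 + 210.80 = 261676.30
Ad valorem component: 261676.30 × 6% = 15700.58
Specific component: 14658 × 4.49 = 65814.42
Import duty = 15700.58 + 65814.42 = 81515.00
Buyer bears: freight 1333.23 + insurance 210.80 + delivery 1735.82 + duty 81515.00 = 84794.85
Landed cost = invoice 260132.27 + 84794.85 = 344927.12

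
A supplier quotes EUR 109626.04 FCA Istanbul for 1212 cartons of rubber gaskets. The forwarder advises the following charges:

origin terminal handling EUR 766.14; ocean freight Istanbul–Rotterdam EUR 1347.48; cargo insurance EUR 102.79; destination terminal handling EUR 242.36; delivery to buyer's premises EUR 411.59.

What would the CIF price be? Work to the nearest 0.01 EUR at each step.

Not relevant to the conversion: delivery, destination terminal — on the buyer under both terms; not part of either seller's price.
From FCA to CIF, the seller additionally bears: origin terminal, freight, insurance.
CIF price = 109626.04 + 766.14 + 1347.48 + 102.79 = 111842.45

CIF price: EUR 111842.45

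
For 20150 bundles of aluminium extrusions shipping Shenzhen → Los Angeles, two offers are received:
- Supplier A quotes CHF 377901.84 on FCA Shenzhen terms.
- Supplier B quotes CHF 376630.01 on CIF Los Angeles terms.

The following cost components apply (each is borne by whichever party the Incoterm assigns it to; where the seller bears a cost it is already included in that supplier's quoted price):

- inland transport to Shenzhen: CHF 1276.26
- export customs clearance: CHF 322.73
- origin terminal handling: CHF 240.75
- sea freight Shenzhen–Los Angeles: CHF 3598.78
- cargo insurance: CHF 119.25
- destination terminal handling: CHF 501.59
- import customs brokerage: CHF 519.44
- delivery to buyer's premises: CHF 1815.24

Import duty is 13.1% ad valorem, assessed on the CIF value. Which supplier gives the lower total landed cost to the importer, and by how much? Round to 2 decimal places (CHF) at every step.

Supplier A (FCA):
CIF value = FCA price + origin terminal + freight + insurance = 377901.84 + 240.75 + 3598.78 + 119.25 = 381860.62
Import duty = 381860.62 × 13.1% = 50023.74
Buyer bears (A): 240.75 + 3598.78 + 119.25 + 501.59 + 519.44 + 1815.24 = 6795.05
Landed cost (A) = invoice 377901.84 + 6795.05 + duty 50023.74 = 434720.63
Supplier B (CIF):
The CIF price already equals the CIF value: 376630.01
Import duty = 376630.01 × 13.1% = 49338.53
Buyer bears (B): 501.59 + 519.44 + 1815.24 = 2836.27
Landed cost (B) = invoice 376630.01 + 2836.27 + duty 49338.53 = 428804.81
Difference = |434720.63 − 428804.81| = 5915.82

Supplier B is cheaper by CHF 5915.82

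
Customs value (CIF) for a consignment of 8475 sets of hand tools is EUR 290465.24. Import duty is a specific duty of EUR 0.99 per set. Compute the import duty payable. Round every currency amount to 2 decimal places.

Import duty = 8475 × 0.99 = 8390.25

Import duty: EUR 8390.25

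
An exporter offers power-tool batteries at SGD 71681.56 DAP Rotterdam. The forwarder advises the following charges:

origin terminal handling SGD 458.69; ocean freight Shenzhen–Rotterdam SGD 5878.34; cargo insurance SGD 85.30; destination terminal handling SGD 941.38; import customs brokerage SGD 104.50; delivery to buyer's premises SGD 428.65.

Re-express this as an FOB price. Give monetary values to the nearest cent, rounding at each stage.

Not relevant to the conversion: origin terminal — on the seller under both DAP and FOB; already in the DAP price and stays in the FOB price. brokerage — on the buyer under both terms; not part of either seller's price.
From DAP to FOB, the seller no longer bears: freight, insurance, destination terminal, delivery.
FOB price = 71681.56 − 5878.34 − 85.30 − 941.38 − 428.65 = 64347.89

FOB price: SGD 64347.89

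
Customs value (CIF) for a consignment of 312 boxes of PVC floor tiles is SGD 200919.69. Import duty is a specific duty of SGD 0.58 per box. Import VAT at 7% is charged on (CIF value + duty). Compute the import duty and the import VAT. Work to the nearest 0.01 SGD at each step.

Import duty = 312 × 0.58 = 180.96
VAT base = CIF + duty = 200919.69 + 180.96 = 201100.65
Import VAT = 201100.65 × 7% = 14077.05

Import duty: SGD 180.96; import VAT: SGD 14077.05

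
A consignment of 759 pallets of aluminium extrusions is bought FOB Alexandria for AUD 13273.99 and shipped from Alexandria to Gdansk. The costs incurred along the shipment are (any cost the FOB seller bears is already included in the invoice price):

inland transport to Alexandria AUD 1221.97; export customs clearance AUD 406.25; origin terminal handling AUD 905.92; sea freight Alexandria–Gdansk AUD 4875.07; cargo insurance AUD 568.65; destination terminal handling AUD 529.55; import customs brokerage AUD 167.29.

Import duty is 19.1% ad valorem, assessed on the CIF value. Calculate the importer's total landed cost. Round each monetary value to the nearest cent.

FOB: the seller bears costs until goods are on board at the origin port; the buyer bears freight, insurance and all costs thereafter.
Already in the invoice (seller's account under FOB): inland to port, export clearance, origin terminal — exclude.
CIF value = FOB price + freight + insurance = 13273.99 + 4875.07 + 568.65 = 18717.71
Import duty = 18717.71 × 19.1% = 3575.08
Buyer bears: freight 4875.07 + insurance 568.65 + destination terminal 529.55 + brokerage 167.29 + duty 3575.08 = 9715.64
Landed cost = invoice 13273.99 + 9715.64 = 22989.63

Total landed cost: AUD 22989.63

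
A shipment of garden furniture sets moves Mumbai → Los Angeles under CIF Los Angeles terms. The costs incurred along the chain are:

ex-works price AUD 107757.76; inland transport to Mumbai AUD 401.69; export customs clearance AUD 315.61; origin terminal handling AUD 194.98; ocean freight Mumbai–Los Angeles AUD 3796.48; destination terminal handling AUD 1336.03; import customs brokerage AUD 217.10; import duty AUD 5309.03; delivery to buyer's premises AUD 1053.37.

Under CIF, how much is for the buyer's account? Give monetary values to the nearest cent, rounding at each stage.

CIF: the seller pays costs through ocean freight and marine insurance to the destination port.
Seller's account: goods 107757.76 + inland to port 401.69 + export clearance 315.61 + origin terminal 194.98 + freight 3796.48 = 112466.52
Buyer's account: destination terminal 1336.03 + brokerage 217.10 + duty 5309.03 + delivery 1053.37 = 7915.53

Buyer's account: AUD 7915.53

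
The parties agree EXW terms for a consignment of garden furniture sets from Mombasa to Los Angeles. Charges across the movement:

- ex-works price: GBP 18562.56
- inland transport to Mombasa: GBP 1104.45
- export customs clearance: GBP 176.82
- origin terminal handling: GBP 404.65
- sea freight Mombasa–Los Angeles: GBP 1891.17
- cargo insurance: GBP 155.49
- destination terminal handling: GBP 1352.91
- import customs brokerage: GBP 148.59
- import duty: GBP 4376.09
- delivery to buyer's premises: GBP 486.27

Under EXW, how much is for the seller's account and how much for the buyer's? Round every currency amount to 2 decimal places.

EXW: the seller makes goods available at their premises; the buyer bears all onward costs.
Seller's account: goods 18562.56 = 18562.56
Buyer's account: inland to port 1104.45 + export clearance 176.82 + origin terminal 404.65 + freight 1891.17 + insurance 155.49 + destination terminal 1352.91 + brokerage 148.59 + duty 4376.09 + delivery 486.27 = 10096.44

Seller: GBP 18562.56; buyer: GBP 10096.44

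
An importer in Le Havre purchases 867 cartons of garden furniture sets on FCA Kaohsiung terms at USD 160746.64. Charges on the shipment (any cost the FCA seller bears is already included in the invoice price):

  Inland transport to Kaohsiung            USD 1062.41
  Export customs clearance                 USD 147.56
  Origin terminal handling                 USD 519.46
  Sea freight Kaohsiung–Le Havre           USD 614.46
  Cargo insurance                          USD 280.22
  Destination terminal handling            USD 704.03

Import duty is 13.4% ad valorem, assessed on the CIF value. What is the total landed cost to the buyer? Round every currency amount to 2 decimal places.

Total landed cost: USD 184594.35

FCA: the seller delivers export-cleared goods to the carrier; the buyer bears costs from that point.
Already in the invoice (seller's account under FCA): inland to port, export clearance — exclude.
CIF value = FCA price + origin terminal + freight + insurance = 160746.64 + 519.46 + 614.46 + 280.22 = 162160.78
Import duty = 162160.78 × 13.4% = 21729.54
Buyer bears: origin terminal 519.46 + freight 614.46 + insurance 280.22 + destination terminal 704.03 + duty 21729.54 = 23847.71
Landed cost = invoice 160746.64 + 23847.71 = 184594.35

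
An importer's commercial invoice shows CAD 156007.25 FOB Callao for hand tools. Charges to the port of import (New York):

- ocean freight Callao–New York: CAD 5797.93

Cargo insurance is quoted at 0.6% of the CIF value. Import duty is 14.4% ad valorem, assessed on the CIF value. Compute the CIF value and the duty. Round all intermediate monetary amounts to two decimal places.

CIF value: CAD 162781.87; import duty: CAD 23440.59

Let C be the CIF value. C = FOB price + freight + 0.6% × C
C − 0.6% × C = 156007.25 + 5797.93
0.994 × C = 161805.18
C = 161805.18 / 0.994 = 162781.87
Insurance premium = 0.6% × 162781.87 = 976.69
Import duty = 162781.87 × 14.4% = 23440.59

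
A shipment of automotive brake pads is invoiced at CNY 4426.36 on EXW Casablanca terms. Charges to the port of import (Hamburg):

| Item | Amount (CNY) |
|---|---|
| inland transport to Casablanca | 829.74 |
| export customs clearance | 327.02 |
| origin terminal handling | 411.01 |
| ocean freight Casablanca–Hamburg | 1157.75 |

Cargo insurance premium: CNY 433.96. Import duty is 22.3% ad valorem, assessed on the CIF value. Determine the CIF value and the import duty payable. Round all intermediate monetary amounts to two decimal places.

CIF value: CNY 7585.84; import duty: CNY 1691.64

CIF = EXW price + pre-shipment costs + freight + insurance
CIF = 4426.36 + 829.74 + 327.02 + 411.01 + 1157.75 + 433.96 = 7585.84
Import duty = 7585.84 × 22.3% = 1691.64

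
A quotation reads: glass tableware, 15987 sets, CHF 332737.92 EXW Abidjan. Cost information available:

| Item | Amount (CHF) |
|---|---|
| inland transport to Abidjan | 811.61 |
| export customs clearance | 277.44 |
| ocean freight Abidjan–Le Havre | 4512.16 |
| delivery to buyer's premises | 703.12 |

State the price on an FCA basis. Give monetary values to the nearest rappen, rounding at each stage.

FCA price: CHF 333826.97

Not relevant to the conversion: delivery, freight — on the buyer under both terms; not part of either seller's price.
From EXW to FCA, the seller additionally bears: inland to port, export clearance.
FCA price = 332737.92 + 811.61 + 277.44 = 333826.97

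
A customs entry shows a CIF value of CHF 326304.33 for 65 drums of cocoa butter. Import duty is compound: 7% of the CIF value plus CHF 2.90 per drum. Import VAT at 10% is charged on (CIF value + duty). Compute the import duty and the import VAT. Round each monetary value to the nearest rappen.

Ad valorem component: 326304.33 × 7% = 22841.30
Specific component: 65 × 2.90 = 188.50
Import duty = 22841.30 + 188.50 = 23029.80
VAT base = CIF + duty = 326304.33 + 23029.80 = 349334.13
Import VAT = 349334.13 × 10% = 34933.41

Import duty: CHF 23029.80; import VAT: CHF 34933.41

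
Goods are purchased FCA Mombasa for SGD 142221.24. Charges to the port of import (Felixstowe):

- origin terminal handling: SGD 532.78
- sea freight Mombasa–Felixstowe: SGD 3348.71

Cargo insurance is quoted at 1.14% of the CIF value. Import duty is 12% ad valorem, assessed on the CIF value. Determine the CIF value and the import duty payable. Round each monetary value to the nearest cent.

CIF value: SGD 147787.51; import duty: SGD 17734.50

Let C be the CIF value. C = FCA price + pre-shipment costs + freight + 1.14% × C
C − 1.14% × C = 142221.24 + 532.78 + 3348.71
0.9886 × C = 146102.73
C = 146102.73 / 0.9886 = 147787.51
Insurance premium = 1.14% × 147787.51 = 1684.78
Import duty = 147787.51 × 12% = 17734.50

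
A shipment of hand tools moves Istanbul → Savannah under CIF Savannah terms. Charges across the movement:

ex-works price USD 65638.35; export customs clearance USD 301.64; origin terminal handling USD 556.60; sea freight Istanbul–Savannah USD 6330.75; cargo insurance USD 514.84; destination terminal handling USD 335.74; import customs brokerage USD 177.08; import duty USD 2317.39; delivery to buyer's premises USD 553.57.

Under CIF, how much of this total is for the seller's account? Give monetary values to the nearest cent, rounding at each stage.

Seller's account: USD 73342.18

CIF: the seller pays costs through ocean freight and marine insurance to the destination port.
Seller's account: goods 65638.35 + export clearance 301.64 + origin terminal 556.60 + freight 6330.75 + insurance 514.84 = 73342.18
Buyer's account: destination terminal 335.74 + brokerage 177.08 + duty 2317.39 + delivery 553.57 = 3383.78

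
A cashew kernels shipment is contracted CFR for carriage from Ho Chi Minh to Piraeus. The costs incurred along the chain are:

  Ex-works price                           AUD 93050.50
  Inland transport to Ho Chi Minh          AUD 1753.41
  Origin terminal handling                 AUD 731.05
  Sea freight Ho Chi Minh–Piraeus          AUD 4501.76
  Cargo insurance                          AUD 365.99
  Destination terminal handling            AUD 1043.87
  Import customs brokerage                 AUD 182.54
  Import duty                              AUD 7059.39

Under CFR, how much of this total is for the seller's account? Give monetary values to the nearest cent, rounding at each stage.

CFR: the seller pays costs through ocean freight to the destination port, but not insurance.
Seller's account: goods 93050.50 + inland to port 1753.41 + origin terminal 731.05 + freight 4501.76 = 100036.72
Buyer's account: insurance 365.99 + destination terminal 1043.87 + brokerage 182.54 + duty 7059.39 = 8651.79

Seller's account: AUD 100036.72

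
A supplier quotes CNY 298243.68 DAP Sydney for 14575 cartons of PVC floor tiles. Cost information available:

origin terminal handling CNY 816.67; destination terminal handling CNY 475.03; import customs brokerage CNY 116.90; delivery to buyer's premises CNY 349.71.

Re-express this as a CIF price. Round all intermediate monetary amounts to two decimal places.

CIF price: CNY 297418.94

Not relevant to the conversion: origin terminal — on the seller under both DAP and CIF; already in the DAP price and stays in the CIF price. brokerage — on the buyer under both terms; not part of either seller's price.
From DAP to CIF, the seller no longer bears: destination terminal, delivery.
CIF price = 298243.68 − 475.03 − 349.71 = 297418.94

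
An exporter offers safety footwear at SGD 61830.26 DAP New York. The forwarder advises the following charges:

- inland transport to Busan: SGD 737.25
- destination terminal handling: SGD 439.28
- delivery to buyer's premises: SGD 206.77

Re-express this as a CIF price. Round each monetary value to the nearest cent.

CIF price: SGD 61184.21

Not relevant to the conversion: inland to port — on the seller under both DAP and CIF; already in the DAP price and stays in the CIF price.
From DAP to CIF, the seller no longer bears: destination terminal, delivery.
CIF price = 61830.26 − 439.28 − 206.77 = 61184.21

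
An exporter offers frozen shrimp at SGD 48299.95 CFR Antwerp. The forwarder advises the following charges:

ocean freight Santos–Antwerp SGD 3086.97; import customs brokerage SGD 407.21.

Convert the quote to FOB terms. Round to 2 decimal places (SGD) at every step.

Not relevant to the conversion: brokerage — on the buyer under both terms; not part of either seller's price.
From CFR to FOB, the seller no longer bears: freight.
FOB price = 48299.95 − 3086.97 = 45212.98

FOB price: SGD 45212.98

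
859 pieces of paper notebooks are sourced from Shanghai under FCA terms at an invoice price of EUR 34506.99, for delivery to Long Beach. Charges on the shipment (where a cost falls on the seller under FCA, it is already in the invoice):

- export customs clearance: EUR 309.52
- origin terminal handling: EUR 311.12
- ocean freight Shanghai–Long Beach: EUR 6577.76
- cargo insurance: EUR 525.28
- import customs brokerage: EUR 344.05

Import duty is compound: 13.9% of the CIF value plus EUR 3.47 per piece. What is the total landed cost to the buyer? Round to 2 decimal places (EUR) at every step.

Total landed cost: EUR 51072.97

FCA: the seller delivers export-cleared goods to the carrier; the buyer bears costs from that point.
Already in the invoice (seller's account under FCA): export clearance — exclude.
CIF value = FCA price + origin terminal + freight + insurance = 34506.99 + 311.12 + 6577.76 + 525.28 = 41921.15
Ad valorem component: 41921.15 × 13.9% = 5827.04
Specific component: 859 × 3.47 = 2980.73
Import duty = 5827.04 + 2980.73 = 8807.77
Buyer bears: origin terminal 311.12 + freight 6577.76 + insurance 525.28 + brokerage 344.05 + duty 8807.77 = 16565.98
Landed cost = invoice 34506.99 + 16565.98 = 51072.97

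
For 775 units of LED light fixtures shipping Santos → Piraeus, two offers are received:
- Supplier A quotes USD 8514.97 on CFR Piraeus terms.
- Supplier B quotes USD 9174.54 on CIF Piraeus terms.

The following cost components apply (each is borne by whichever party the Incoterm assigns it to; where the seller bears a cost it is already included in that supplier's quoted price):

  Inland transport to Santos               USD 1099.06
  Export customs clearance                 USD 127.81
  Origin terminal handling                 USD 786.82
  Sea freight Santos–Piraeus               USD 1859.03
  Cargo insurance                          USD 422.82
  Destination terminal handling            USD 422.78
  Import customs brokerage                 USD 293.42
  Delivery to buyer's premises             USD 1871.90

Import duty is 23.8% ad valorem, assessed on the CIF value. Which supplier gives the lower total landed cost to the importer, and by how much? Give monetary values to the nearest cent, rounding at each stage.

Supplier A (CFR):
CIF value = CFR price + insurance = 8514.97 + 422.82 = 8937.79
Import duty = 8937.79 × 23.8% = 2127.19
Buyer bears (A): 422.82 + 422.78 + 293.42 + 1871.90 = 3010.92
Landed cost (A) = invoice 8514.97 + 3010.92 + duty 2127.19 = 13653.08
Supplier B (CIF):
The CIF price already equals the CIF value: 9174.54
Import duty = 9174.54 × 23.8% = 2183.54
Buyer bears (B): 422.78 + 293.42 + 1871.90 = 2588.10
Landed cost (B) = invoice 9174.54 + 2588.10 + duty 2183.54 = 13946.18
Difference = |13653.08 − 13946.18| = 293.10

Supplier A is cheaper by USD 293.10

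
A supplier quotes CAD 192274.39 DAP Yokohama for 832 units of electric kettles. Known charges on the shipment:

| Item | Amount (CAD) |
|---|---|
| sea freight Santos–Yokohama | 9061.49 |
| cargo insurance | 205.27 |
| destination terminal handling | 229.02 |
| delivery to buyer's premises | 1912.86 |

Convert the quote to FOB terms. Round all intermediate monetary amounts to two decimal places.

From DAP to FOB, the seller no longer bears: freight, insurance, destination terminal, delivery.
FOB price = 192274.39 − 9061.49 − 205.27 − 229.02 − 1912.86 = 180865.75

FOB price: CAD 180865.75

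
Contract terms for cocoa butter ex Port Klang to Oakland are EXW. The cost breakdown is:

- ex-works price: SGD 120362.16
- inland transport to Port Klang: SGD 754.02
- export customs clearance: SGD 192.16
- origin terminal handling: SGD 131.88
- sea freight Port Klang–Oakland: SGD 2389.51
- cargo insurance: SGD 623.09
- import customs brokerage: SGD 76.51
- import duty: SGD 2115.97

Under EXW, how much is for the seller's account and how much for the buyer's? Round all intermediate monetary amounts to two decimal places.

EXW: the seller makes goods available at their premises; the buyer bears all onward costs.
Seller's account: goods 120362.16 = 120362.16
Buyer's account: inland to port 754.02 + export clearance 192.16 + origin terminal 131.88 + freight 2389.51 + insurance 623.09 + brokerage 76.51 + duty 2115.97 = 6283.14

Seller: SGD 120362.16; buyer: SGD 6283.14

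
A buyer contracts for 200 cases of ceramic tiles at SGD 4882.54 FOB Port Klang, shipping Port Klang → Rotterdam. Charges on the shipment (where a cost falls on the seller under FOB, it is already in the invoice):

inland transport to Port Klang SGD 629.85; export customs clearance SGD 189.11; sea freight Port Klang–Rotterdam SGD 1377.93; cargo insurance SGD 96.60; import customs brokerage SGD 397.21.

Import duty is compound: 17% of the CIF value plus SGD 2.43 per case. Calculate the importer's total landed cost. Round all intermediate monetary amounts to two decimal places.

Total landed cost: SGD 8320.98

FOB: the seller bears costs until goods are on board at the origin port; the buyer bears freight, insurance and all costs thereafter.
Already in the invoice (seller's account under FOB): inland to port, export clearance — exclude.
CIF value = FOB price + freight + insurance = 4882.54 + 1377.93 + 96.60 = 6357.07
Ad valorem component: 6357.07 × 17% = 1080.70
Specific component: 200 × 2.43 = 486.00
Import duty = 1080.70 + 486.00 = 1566.70
Buyer bears: freight 1377.93 + insurance 96.60 + brokerage 397.21 + duty 1566.70 = 3438.44
Landed cost = invoice 4882.54 + 3438.44 = 8320.98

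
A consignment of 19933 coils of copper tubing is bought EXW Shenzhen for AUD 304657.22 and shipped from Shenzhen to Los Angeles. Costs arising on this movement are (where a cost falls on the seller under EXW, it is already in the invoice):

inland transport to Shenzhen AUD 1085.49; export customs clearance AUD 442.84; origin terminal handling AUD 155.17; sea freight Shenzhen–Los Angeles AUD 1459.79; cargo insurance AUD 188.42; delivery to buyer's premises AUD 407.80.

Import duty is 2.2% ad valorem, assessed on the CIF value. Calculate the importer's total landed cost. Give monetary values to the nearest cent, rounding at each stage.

EXW: the seller makes goods available at their premises; the buyer bears all onward costs.
CIF value = EXW price + inland to port + export clearance + origin terminal + freight + insurance = 304657.22 + 1085.49 + 442.84 + 155.17 + 1459.79 + 188.42 = 307988.93
Import duty = 307988.93 × 2.2% = 6775.76
Buyer bears: inland to port 1085.49 + export clearance 442.84 + origin terminal 155.17 + freight 1459.79 + insurance 188.42 + delivery 407.80 + duty 6775.76 = 10515.27
Landed cost = invoice 304657.22 + 10515.27 = 315172.49

Total landed cost: AUD 315172.49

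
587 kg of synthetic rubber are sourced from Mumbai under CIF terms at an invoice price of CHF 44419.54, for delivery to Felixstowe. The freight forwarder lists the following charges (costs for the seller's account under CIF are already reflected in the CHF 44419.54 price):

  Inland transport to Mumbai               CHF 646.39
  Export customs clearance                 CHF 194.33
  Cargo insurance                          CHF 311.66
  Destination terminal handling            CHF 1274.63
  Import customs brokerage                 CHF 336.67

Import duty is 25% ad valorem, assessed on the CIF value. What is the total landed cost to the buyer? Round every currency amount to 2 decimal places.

Total landed cost: CHF 57135.73

CIF: the seller pays costs through ocean freight and marine insurance to the destination port.
Already in the invoice (seller's account under CIF): inland to port, export clearance, insurance — exclude.
The CIF price already equals the CIF value: 44419.54
Import duty = 44419.54 × 25% = 11104.89
Buyer bears: destination terminal 1274.63 + brokerage 336.67 + duty 11104.89 = 12716.19
Landed cost = invoice 44419.54 + 12716.19 = 57135.73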